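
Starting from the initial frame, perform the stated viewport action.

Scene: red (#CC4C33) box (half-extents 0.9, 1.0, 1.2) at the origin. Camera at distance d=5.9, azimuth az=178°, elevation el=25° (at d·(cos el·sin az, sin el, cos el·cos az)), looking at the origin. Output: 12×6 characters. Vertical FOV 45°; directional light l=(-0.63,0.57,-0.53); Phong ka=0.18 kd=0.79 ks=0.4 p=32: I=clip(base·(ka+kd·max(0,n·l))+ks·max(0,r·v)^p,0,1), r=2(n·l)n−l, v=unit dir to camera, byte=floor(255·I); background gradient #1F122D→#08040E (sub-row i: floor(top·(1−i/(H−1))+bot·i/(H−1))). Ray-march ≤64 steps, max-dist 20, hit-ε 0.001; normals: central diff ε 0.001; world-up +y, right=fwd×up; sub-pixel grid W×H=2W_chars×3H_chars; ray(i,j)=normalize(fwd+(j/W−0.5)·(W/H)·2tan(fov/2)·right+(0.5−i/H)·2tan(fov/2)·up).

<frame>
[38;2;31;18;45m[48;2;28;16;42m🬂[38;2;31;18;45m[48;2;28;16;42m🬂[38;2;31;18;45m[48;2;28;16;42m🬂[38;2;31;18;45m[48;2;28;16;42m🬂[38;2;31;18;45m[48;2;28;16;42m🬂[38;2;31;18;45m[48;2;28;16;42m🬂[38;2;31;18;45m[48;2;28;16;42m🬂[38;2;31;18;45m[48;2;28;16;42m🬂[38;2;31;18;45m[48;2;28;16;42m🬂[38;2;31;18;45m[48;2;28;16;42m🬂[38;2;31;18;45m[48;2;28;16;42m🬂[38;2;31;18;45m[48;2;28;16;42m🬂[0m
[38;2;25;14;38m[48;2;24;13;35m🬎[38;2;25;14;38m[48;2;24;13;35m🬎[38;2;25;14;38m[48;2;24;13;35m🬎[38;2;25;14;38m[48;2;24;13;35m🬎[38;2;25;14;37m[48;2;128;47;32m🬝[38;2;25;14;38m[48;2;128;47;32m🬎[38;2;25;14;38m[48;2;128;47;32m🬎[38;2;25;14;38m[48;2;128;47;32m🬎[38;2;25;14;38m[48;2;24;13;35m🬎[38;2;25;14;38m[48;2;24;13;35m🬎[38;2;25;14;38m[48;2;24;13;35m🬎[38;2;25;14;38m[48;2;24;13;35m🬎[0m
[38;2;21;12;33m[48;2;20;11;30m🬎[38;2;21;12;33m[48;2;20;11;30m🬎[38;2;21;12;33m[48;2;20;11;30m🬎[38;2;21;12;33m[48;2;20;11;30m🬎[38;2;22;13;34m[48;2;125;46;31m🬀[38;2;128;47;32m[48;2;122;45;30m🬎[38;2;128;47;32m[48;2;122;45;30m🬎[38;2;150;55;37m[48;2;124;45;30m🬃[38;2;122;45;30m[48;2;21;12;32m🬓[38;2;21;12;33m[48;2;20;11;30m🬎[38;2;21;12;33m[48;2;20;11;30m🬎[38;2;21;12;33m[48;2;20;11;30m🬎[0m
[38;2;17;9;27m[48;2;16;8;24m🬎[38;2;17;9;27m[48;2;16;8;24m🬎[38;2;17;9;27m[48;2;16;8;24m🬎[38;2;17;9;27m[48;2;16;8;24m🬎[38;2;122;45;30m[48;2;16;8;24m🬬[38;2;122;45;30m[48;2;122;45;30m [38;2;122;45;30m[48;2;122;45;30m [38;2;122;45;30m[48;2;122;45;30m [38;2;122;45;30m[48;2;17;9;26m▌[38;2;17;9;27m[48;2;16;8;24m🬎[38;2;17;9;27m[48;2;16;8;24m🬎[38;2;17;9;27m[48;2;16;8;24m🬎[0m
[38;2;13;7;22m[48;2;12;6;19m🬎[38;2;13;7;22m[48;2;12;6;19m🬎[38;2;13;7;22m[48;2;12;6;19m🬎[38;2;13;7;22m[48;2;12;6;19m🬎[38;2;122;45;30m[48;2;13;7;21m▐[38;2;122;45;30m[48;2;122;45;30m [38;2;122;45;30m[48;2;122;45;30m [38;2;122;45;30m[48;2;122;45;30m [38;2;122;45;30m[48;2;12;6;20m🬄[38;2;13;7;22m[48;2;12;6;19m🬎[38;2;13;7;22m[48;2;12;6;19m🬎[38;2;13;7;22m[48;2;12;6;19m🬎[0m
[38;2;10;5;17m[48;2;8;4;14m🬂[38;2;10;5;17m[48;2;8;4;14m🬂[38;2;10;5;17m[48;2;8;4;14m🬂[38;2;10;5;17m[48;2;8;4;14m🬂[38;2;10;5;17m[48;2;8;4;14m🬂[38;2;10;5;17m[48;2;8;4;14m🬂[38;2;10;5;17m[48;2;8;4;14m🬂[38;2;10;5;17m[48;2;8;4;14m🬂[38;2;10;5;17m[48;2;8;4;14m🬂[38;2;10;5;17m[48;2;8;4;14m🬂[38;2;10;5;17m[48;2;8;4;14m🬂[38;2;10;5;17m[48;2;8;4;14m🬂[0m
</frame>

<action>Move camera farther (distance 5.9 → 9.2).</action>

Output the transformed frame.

<frame>
[38;2;31;18;45m[48;2;28;16;42m🬂[38;2;31;18;45m[48;2;28;16;42m🬂[38;2;31;18;45m[48;2;28;16;42m🬂[38;2;31;18;45m[48;2;28;16;42m🬂[38;2;31;18;45m[48;2;28;16;42m🬂[38;2;31;18;45m[48;2;28;16;42m🬂[38;2;31;18;45m[48;2;28;16;42m🬂[38;2;31;18;45m[48;2;28;16;42m🬂[38;2;31;18;45m[48;2;28;16;42m🬂[38;2;31;18;45m[48;2;28;16;42m🬂[38;2;31;18;45m[48;2;28;16;42m🬂[38;2;31;18;45m[48;2;28;16;42m🬂[0m
[38;2;25;14;38m[48;2;24;13;35m🬎[38;2;25;14;38m[48;2;24;13;35m🬎[38;2;25;14;38m[48;2;24;13;35m🬎[38;2;25;14;38m[48;2;24;13;35m🬎[38;2;25;14;38m[48;2;24;13;35m🬎[38;2;25;14;38m[48;2;24;13;35m🬎[38;2;25;14;38m[48;2;24;13;35m🬎[38;2;25;14;38m[48;2;24;13;35m🬎[38;2;25;14;38m[48;2;24;13;35m🬎[38;2;25;14;38m[48;2;24;13;35m🬎[38;2;25;14;38m[48;2;24;13;35m🬎[38;2;25;14;38m[48;2;24;13;35m🬎[0m
[38;2;21;12;33m[48;2;20;11;30m🬎[38;2;21;12;33m[48;2;20;11;30m🬎[38;2;21;12;33m[48;2;20;11;30m🬎[38;2;21;12;33m[48;2;20;11;30m🬎[38;2;21;12;33m[48;2;20;11;30m🬎[38;2;128;47;32m[48;2;122;45;30m🬎[38;2;128;47;32m[48;2;122;45;30m🬎[38;2;125;46;31m[48;2;21;12;32m🬓[38;2;21;12;33m[48;2;20;11;30m🬎[38;2;21;12;33m[48;2;20;11;30m🬎[38;2;21;12;33m[48;2;20;11;30m🬎[38;2;21;12;33m[48;2;20;11;30m🬎[0m
[38;2;17;9;27m[48;2;16;8;24m🬎[38;2;17;9;27m[48;2;16;8;24m🬎[38;2;17;9;27m[48;2;16;8;24m🬎[38;2;17;9;27m[48;2;16;8;24m🬎[38;2;17;9;27m[48;2;16;8;24m🬎[38;2;122;45;30m[48;2;122;45;30m [38;2;122;45;30m[48;2;122;45;30m [38;2;122;45;30m[48;2;17;9;26m▌[38;2;17;9;27m[48;2;16;8;24m🬎[38;2;17;9;27m[48;2;16;8;24m🬎[38;2;17;9;27m[48;2;16;8;24m🬎[38;2;17;9;27m[48;2;16;8;24m🬎[0m
[38;2;13;7;22m[48;2;12;6;19m🬎[38;2;13;7;22m[48;2;12;6;19m🬎[38;2;13;7;22m[48;2;12;6;19m🬎[38;2;13;7;22m[48;2;12;6;19m🬎[38;2;13;7;22m[48;2;12;6;19m🬎[38;2;122;45;30m[48;2;12;6;20m🬂[38;2;122;45;30m[48;2;12;6;20m🬂[38;2;122;45;30m[48;2;12;6;20m🬀[38;2;13;7;22m[48;2;12;6;19m🬎[38;2;13;7;22m[48;2;12;6;19m🬎[38;2;13;7;22m[48;2;12;6;19m🬎[38;2;13;7;22m[48;2;12;6;19m🬎[0m
[38;2;10;5;17m[48;2;8;4;14m🬂[38;2;10;5;17m[48;2;8;4;14m🬂[38;2;10;5;17m[48;2;8;4;14m🬂[38;2;10;5;17m[48;2;8;4;14m🬂[38;2;10;5;17m[48;2;8;4;14m🬂[38;2;10;5;17m[48;2;8;4;14m🬂[38;2;10;5;17m[48;2;8;4;14m🬂[38;2;10;5;17m[48;2;8;4;14m🬂[38;2;10;5;17m[48;2;8;4;14m🬂[38;2;10;5;17m[48;2;8;4;14m🬂[38;2;10;5;17m[48;2;8;4;14m🬂[38;2;10;5;17m[48;2;8;4;14m🬂[0m
</frame>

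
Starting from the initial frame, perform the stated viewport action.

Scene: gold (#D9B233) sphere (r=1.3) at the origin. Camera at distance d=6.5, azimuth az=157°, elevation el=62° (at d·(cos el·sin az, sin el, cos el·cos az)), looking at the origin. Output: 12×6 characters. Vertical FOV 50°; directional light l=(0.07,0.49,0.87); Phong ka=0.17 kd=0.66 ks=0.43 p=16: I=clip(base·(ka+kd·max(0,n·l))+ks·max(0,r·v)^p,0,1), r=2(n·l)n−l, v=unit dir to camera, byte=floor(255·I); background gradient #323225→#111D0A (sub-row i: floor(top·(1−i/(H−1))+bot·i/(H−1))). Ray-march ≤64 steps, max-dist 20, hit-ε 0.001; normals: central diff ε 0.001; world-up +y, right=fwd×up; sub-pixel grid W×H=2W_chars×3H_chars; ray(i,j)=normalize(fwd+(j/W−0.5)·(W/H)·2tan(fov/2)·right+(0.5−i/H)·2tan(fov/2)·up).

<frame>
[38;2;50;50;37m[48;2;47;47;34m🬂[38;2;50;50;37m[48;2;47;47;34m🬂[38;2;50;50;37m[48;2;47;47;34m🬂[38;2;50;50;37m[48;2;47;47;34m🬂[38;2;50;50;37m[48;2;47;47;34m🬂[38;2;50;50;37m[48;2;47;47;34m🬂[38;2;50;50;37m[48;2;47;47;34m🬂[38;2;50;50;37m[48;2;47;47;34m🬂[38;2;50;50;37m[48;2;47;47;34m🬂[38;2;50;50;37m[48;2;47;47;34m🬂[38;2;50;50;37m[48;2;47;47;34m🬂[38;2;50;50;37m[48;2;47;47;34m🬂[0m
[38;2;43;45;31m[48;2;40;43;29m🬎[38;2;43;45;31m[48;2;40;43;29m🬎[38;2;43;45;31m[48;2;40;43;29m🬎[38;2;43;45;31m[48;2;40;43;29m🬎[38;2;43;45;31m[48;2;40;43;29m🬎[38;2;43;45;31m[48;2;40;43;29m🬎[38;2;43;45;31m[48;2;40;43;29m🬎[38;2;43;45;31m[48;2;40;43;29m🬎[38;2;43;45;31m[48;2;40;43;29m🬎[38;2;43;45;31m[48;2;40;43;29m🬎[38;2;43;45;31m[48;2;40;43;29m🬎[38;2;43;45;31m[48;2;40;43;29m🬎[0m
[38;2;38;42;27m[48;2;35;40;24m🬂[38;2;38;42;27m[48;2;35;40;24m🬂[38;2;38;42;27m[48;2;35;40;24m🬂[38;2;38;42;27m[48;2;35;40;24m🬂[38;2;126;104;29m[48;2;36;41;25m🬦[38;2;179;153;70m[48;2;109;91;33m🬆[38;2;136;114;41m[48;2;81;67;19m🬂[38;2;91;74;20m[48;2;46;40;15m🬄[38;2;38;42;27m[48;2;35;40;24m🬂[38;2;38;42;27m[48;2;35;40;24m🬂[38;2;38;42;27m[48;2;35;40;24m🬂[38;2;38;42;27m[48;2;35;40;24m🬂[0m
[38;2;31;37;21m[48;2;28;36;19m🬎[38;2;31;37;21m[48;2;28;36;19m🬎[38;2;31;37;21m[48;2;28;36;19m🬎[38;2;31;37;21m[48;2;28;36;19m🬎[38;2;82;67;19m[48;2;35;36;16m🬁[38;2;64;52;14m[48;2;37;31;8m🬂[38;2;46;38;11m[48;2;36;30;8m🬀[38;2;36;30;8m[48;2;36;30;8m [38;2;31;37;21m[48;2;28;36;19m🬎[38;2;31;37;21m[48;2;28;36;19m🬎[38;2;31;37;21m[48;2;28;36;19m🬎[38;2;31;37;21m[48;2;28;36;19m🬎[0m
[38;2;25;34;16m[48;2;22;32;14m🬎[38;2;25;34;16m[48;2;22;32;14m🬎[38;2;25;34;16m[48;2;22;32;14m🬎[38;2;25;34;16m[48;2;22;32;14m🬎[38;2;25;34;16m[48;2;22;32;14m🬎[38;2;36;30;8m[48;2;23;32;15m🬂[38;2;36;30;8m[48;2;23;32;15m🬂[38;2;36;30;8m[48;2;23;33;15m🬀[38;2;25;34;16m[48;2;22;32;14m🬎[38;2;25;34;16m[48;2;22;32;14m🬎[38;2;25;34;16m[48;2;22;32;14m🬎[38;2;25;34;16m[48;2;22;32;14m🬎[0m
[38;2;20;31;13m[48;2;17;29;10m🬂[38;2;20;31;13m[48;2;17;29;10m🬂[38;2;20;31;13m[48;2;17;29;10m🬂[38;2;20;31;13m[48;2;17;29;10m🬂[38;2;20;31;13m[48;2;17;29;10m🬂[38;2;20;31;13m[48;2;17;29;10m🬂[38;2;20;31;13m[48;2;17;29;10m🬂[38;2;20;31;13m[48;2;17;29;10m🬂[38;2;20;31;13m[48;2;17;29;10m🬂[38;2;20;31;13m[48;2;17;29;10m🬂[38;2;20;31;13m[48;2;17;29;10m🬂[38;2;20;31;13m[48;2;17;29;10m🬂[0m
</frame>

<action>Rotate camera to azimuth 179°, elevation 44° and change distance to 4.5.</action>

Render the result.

<frame>
[38;2;50;50;37m[48;2;47;47;34m🬂[38;2;50;50;37m[48;2;47;47;34m🬂[38;2;50;50;37m[48;2;47;47;34m🬂[38;2;50;50;37m[48;2;47;47;34m🬂[38;2;50;50;37m[48;2;47;47;34m🬂[38;2;50;50;37m[48;2;47;47;34m🬂[38;2;50;50;37m[48;2;47;47;34m🬂[38;2;50;50;37m[48;2;47;47;34m🬂[38;2;50;50;37m[48;2;47;47;34m🬂[38;2;50;50;37m[48;2;47;47;34m🬂[38;2;50;50;37m[48;2;47;47;34m🬂[38;2;50;50;37m[48;2;47;47;34m🬂[0m
[38;2;43;45;31m[48;2;40;43;29m🬎[38;2;43;45;31m[48;2;40;43;29m🬎[38;2;43;45;31m[48;2;40;43;29m🬎[38;2;43;45;31m[48;2;40;43;29m🬎[38;2;43;45;31m[48;2;105;87;28m🬎[38;2;71;64;34m[48;2;181;161;94m🬰[38;2;65;59;29m[48;2;188;169;106m🬰[38;2;123;104;39m[48;2;58;54;27m🬃[38;2;93;76;22m[48;2;42;45;30m🬏[38;2;43;45;31m[48;2;40;43;29m🬎[38;2;43;45;31m[48;2;40;43;29m🬎[38;2;43;45;31m[48;2;40;43;29m🬎[0m
[38;2;38;42;27m[48;2;35;40;24m🬂[38;2;38;42;27m[48;2;35;40;24m🬂[38;2;38;42;27m[48;2;35;40;24m🬂[38;2;61;50;14m[48;2;36;39;22m🬇[38;2;69;57;16m[48;2;40;33;9m🬂[38;2;57;47;13m[48;2;36;30;8m🬂[38;2;52;43;12m[48;2;36;30;8m🬂[38;2;53;44;12m[48;2;36;30;8m🬂[38;2;60;49;14m[48;2;37;33;12m🬀[38;2;38;42;27m[48;2;35;40;24m🬂[38;2;38;42;27m[48;2;35;40;24m🬂[38;2;38;42;27m[48;2;35;40;24m🬂[0m
[38;2;31;37;21m[48;2;28;36;19m🬎[38;2;31;37;21m[48;2;28;36;19m🬎[38;2;31;37;21m[48;2;28;36;19m🬎[38;2;30;37;20m[48;2;36;30;8m▌[38;2;36;30;8m[48;2;36;30;8m [38;2;36;30;8m[48;2;36;30;8m [38;2;36;30;8m[48;2;36;30;8m [38;2;36;30;8m[48;2;36;30;8m [38;2;36;30;8m[48;2;36;30;8m [38;2;31;37;21m[48;2;28;36;19m🬎[38;2;31;37;21m[48;2;28;36;19m🬎[38;2;31;37;21m[48;2;28;36;19m🬎[0m
[38;2;25;34;16m[48;2;22;32;14m🬎[38;2;25;34;16m[48;2;22;32;14m🬎[38;2;25;34;16m[48;2;22;32;14m🬎[38;2;25;34;16m[48;2;22;32;14m🬎[38;2;36;30;8m[48;2;22;32;14m🬎[38;2;36;30;8m[48;2;36;30;8m [38;2;36;30;8m[48;2;36;30;8m [38;2;36;30;8m[48;2;22;32;14m🬝[38;2;36;30;8m[48;2;23;33;15m🬄[38;2;25;34;16m[48;2;22;32;14m🬎[38;2;25;34;16m[48;2;22;32;14m🬎[38;2;25;34;16m[48;2;22;32;14m🬎[0m
[38;2;20;31;13m[48;2;17;29;10m🬂[38;2;20;31;13m[48;2;17;29;10m🬂[38;2;20;31;13m[48;2;17;29;10m🬂[38;2;20;31;13m[48;2;17;29;10m🬂[38;2;20;31;13m[48;2;17;29;10m🬂[38;2;20;31;13m[48;2;17;29;10m🬂[38;2;20;31;13m[48;2;17;29;10m🬂[38;2;20;31;13m[48;2;17;29;10m🬂[38;2;20;31;13m[48;2;17;29;10m🬂[38;2;20;31;13m[48;2;17;29;10m🬂[38;2;20;31;13m[48;2;17;29;10m🬂[38;2;20;31;13m[48;2;17;29;10m🬂[0m
</frame>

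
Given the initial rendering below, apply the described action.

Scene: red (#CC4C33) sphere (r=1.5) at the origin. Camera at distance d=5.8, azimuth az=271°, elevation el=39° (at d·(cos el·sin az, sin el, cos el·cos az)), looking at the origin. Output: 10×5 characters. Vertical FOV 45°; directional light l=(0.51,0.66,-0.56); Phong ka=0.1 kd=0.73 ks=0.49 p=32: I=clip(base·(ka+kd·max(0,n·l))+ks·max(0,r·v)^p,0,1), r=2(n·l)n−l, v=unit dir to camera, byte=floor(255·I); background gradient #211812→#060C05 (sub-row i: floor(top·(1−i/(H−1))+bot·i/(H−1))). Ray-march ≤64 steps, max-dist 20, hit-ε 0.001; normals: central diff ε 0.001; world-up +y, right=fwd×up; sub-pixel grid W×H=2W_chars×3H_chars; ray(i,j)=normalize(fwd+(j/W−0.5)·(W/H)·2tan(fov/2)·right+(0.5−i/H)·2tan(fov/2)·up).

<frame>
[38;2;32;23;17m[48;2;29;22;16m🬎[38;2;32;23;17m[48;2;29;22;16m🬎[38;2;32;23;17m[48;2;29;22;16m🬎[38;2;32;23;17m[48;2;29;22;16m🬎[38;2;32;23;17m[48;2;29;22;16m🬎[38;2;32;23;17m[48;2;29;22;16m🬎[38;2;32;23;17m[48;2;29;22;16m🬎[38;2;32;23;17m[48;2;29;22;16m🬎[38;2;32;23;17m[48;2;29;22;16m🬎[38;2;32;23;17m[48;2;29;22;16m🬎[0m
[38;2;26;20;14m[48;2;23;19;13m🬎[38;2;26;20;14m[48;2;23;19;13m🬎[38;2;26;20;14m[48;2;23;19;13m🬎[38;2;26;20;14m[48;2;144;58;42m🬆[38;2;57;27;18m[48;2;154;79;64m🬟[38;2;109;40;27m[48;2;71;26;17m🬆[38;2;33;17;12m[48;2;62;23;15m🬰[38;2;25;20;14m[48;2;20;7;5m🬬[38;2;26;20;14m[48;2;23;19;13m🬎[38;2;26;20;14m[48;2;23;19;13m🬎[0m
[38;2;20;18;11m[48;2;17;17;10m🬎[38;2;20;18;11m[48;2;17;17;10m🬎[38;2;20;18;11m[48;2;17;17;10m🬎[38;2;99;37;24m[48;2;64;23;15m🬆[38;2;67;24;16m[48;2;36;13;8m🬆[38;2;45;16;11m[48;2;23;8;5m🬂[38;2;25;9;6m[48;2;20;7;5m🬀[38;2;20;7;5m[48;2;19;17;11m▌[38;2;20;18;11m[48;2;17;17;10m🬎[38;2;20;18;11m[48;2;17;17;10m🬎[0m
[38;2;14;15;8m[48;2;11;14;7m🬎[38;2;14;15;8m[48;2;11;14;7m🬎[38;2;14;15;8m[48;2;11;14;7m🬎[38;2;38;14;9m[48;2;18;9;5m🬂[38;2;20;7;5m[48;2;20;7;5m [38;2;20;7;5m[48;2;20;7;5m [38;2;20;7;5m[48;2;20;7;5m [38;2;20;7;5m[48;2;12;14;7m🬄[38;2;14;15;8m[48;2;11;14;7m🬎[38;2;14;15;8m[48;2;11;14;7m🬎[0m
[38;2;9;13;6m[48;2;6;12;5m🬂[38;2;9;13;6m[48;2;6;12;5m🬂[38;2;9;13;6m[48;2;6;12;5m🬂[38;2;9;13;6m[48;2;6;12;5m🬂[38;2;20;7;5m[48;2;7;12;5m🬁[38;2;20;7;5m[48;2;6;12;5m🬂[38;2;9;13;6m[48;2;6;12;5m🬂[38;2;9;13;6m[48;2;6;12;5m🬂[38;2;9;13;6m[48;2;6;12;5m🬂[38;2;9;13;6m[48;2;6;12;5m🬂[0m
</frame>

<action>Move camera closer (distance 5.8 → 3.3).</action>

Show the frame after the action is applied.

<frame>
[38;2;32;23;17m[48;2;29;22;16m🬎[38;2;31;23;17m[48;2;129;48;32m🬝[38;2;109;45;32m[48;2;177;106;92m🬕[38;2;133;64;50m[48;2;208;144;131m🬡[38;2;124;61;49m[48;2;89;35;24m🬄[38;2;87;32;21m[48;2;69;26;17m🬆[38;2;75;27;18m[48;2;58;21;14m🬆[38;2;65;24;15m[48;2;47;17;11m🬆[38;2;48;18;12m[48;2;33;19;13m🬃[38;2;32;23;17m[48;2;29;22;16m🬎[0m
[38;2;26;20;14m[48;2;23;19;13m🬎[38;2;119;44;30m[48;2;96;36;24m🬆[38;2;122;61;49m[48;2;83;31;21m🬂[38;2;100;46;36m[48;2;70;26;17m🬀[38;2;67;24;16m[48;2;53;19;13m🬆[38;2;55;20;13m[48;2;42;15;10m🬆[38;2;44;16;11m[48;2;31;11;7m🬆[38;2;33;12;8m[48;2;21;7;5m🬆[38;2;27;10;6m[48;2;20;7;5m🬀[38;2;20;7;5m[48;2;25;20;14m▌[0m
[38;2;91;34;22m[48;2;19;17;11m▐[38;2;81;30;20m[48;2;65;24;16m🬆[38;2;64;23;15m[48;2;50;18;12m🬆[38;2;52;19;12m[48;2;38;13;9m🬆[38;2;40;14;10m[48;2;27;9;6m🬆[38;2;31;11;7m[48;2;21;7;5m🬂[38;2;23;8;5m[48;2;20;7;5m🬀[38;2;20;7;5m[48;2;20;7;5m [38;2;20;7;5m[48;2;20;7;5m [38;2;20;7;5m[48;2;20;7;5m [0m
[38;2;70;26;17m[48;2;12;14;7m🬁[38;2;52;19;12m[48;2;37;13;9m🬆[38;2;38;14;9m[48;2;24;8;6m🬆[38;2;28;10;6m[48;2;20;7;5m🬂[38;2;20;7;5m[48;2;20;7;5m [38;2;20;7;5m[48;2;20;7;5m [38;2;20;7;5m[48;2;20;7;5m [38;2;20;7;5m[48;2;20;7;5m [38;2;20;7;5m[48;2;20;7;5m [38;2;20;7;5m[48;2;12;14;7m🬕[0m
[38;2;9;13;6m[48;2;6;12;5m🬂[38;2;23;8;5m[48;2;6;12;5m🬊[38;2;20;7;5m[48;2;20;7;5m [38;2;20;7;5m[48;2;20;7;5m [38;2;20;7;5m[48;2;20;7;5m [38;2;20;7;5m[48;2;20;7;5m [38;2;20;7;5m[48;2;20;7;5m [38;2;20;7;5m[48;2;20;7;5m [38;2;20;7;5m[48;2;6;12;5m🬝[38;2;20;7;5m[48;2;7;12;5m🬀[0m
</frame>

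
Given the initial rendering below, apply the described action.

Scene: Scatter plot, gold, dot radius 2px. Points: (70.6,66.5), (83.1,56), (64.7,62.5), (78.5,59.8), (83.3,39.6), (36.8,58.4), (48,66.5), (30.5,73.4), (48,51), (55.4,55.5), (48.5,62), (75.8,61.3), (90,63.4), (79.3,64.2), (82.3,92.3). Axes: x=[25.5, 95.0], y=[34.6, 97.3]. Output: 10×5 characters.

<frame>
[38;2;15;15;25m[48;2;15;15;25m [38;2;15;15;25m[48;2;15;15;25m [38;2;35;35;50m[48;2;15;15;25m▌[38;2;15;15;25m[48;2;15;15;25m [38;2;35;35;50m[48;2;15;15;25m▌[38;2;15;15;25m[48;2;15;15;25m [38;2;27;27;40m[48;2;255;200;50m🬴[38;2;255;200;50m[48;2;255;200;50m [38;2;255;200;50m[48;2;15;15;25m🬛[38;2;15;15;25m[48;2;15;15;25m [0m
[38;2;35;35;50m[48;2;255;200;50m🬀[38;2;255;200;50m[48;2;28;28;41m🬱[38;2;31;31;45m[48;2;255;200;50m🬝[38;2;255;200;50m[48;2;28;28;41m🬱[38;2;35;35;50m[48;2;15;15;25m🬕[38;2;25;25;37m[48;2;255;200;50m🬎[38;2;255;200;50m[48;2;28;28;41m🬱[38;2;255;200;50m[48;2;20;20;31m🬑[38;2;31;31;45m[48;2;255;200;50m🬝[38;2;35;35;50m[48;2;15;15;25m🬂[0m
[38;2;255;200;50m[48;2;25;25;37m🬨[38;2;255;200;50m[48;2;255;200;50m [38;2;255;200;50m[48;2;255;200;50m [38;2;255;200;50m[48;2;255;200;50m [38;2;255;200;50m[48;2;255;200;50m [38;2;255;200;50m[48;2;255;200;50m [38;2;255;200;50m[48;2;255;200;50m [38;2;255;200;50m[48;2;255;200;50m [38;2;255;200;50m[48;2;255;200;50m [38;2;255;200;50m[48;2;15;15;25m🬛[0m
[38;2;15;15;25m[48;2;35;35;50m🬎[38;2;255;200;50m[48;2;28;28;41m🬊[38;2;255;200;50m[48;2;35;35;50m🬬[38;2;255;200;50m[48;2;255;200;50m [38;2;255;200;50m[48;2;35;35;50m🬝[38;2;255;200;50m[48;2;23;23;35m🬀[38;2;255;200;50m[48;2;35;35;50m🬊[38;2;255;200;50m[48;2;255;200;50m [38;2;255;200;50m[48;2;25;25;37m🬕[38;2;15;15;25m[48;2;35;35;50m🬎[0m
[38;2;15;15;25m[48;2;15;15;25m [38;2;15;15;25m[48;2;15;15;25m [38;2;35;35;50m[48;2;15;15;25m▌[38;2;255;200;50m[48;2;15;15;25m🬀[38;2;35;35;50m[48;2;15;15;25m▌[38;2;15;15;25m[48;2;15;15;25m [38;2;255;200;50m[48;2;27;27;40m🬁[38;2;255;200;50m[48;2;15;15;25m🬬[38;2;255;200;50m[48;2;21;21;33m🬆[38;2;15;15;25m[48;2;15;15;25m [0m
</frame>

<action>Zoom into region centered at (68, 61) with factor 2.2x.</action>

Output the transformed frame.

<frame>
[38;2;15;15;25m[48;2;15;15;25m [38;2;15;15;25m[48;2;15;15;25m [38;2;35;35;50m[48;2;15;15;25m▌[38;2;15;15;25m[48;2;15;15;25m [38;2;35;35;50m[48;2;15;15;25m▌[38;2;15;15;25m[48;2;255;200;50m🬝[38;2;35;35;50m[48;2;15;15;25m▌[38;2;15;15;25m[48;2;15;15;25m [38;2;35;35;50m[48;2;15;15;25m▌[38;2;15;15;25m[48;2;15;15;25m [0m
[38;2;35;35;50m[48;2;15;15;25m🬂[38;2;35;35;50m[48;2;15;15;25m🬂[38;2;35;35;50m[48;2;15;15;25m🬕[38;2;28;28;41m[48;2;255;200;50m🬆[38;2;255;200;50m[48;2;30;30;43m🬖[38;2;255;200;50m[48;2;255;200;50m [38;2;255;200;50m[48;2;35;35;50m🬺[38;2;35;35;50m[48;2;255;200;50m🬂[38;2;255;200;50m[48;2;35;35;50m🬺[38;2;23;23;35m[48;2;255;200;50m🬬[0m
[38;2;21;21;33m[48;2;255;200;50m🬆[38;2;23;23;35m[48;2;255;200;50m🬬[38;2;255;200;50m[48;2;31;31;45m🬁[38;2;255;200;50m[48;2;15;15;25m🬬[38;2;255;200;50m[48;2;28;28;41m🬆[38;2;23;23;35m[48;2;255;200;50m🬺[38;2;255;200;50m[48;2;28;28;41m🬊[38;2;255;200;50m[48;2;255;200;50m [38;2;255;200;50m[48;2;255;200;50m [38;2;21;21;33m[48;2;255;200;50m🬊[0m
[38;2;255;200;50m[48;2;35;35;50m🬬[38;2;255;200;50m[48;2;28;28;41m🬆[38;2;35;35;50m[48;2;15;15;25m🬲[38;2;15;15;25m[48;2;35;35;50m🬎[38;2;35;35;50m[48;2;15;15;25m🬲[38;2;15;15;25m[48;2;35;35;50m🬎[38;2;35;35;50m[48;2;15;15;25m🬲[38;2;23;23;35m[48;2;255;200;50m🬺[38;2;255;200;50m[48;2;35;35;50m🬊[38;2;255;200;50m[48;2;35;35;50m🬝[0m
[38;2;15;15;25m[48;2;15;15;25m [38;2;15;15;25m[48;2;15;15;25m [38;2;35;35;50m[48;2;15;15;25m▌[38;2;15;15;25m[48;2;15;15;25m [38;2;35;35;50m[48;2;15;15;25m▌[38;2;15;15;25m[48;2;15;15;25m [38;2;35;35;50m[48;2;15;15;25m▌[38;2;15;15;25m[48;2;15;15;25m [38;2;35;35;50m[48;2;15;15;25m▌[38;2;15;15;25m[48;2;15;15;25m [0m
</frame>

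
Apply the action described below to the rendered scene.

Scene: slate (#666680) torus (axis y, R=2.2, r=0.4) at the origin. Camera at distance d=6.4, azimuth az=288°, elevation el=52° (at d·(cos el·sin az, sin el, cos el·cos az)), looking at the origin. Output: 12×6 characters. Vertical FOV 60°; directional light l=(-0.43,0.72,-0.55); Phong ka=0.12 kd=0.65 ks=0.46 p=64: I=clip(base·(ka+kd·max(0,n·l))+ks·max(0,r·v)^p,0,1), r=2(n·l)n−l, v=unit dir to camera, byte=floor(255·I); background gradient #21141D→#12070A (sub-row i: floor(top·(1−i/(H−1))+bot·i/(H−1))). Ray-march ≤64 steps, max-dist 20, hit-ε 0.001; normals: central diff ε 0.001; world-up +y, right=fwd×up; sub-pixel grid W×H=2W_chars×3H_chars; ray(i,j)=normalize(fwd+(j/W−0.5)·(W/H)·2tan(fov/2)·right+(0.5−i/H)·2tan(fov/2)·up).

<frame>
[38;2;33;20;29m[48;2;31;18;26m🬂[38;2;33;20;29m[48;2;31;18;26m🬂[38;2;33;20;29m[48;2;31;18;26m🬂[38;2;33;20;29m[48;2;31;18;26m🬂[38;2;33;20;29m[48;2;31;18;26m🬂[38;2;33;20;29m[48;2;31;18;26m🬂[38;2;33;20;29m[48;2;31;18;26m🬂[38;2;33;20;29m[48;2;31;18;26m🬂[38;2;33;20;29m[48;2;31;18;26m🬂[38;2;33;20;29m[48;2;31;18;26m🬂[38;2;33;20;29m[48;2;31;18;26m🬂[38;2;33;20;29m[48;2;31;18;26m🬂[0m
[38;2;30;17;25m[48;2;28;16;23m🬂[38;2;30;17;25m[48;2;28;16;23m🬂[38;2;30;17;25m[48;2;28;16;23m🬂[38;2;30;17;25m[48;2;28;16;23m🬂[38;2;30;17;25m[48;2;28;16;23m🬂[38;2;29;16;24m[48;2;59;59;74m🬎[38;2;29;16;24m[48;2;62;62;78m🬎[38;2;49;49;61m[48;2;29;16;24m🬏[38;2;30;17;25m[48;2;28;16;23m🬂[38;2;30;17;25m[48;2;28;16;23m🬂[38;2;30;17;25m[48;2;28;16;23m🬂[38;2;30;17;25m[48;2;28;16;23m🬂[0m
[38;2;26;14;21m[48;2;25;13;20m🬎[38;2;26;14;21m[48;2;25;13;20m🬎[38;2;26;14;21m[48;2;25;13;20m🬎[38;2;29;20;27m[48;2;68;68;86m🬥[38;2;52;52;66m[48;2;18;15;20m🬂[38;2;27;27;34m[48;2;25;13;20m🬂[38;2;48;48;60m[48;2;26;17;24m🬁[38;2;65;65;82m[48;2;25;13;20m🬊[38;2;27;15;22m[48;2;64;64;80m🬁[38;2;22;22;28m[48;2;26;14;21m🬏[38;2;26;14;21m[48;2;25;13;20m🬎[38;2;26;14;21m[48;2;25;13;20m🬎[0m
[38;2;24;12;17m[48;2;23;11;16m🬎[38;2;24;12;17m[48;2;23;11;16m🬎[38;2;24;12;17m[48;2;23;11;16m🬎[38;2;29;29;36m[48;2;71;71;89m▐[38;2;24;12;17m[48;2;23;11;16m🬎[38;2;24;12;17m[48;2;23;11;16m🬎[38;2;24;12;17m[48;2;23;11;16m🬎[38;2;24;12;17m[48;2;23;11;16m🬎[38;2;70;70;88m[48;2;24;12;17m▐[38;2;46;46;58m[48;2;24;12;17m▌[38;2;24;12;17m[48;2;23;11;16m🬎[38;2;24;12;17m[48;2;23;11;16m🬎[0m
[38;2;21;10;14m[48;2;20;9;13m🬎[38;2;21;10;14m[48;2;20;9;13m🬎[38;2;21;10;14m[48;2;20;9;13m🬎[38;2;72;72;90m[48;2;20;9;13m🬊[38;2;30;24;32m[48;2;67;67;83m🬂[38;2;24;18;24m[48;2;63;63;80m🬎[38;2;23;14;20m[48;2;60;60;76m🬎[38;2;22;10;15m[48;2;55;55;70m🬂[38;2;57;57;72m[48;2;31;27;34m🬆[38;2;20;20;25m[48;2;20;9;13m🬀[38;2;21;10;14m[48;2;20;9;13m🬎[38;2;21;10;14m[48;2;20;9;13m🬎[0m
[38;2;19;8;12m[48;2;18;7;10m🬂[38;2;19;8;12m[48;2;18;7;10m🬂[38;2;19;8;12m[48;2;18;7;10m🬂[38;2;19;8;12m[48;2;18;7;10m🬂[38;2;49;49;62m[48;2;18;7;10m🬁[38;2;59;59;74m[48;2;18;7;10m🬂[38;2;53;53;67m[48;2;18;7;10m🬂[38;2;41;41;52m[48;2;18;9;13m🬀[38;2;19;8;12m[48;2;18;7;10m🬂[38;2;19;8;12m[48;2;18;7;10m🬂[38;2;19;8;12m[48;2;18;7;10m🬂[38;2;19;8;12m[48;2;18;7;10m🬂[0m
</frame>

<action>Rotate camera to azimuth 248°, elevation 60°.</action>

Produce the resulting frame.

<frame>
[38;2;33;20;29m[48;2;31;18;26m🬂[38;2;33;20;29m[48;2;31;18;26m🬂[38;2;33;20;29m[48;2;31;18;26m🬂[38;2;33;20;29m[48;2;31;18;26m🬂[38;2;33;20;29m[48;2;31;18;26m🬂[38;2;33;20;29m[48;2;31;18;26m🬂[38;2;33;20;29m[48;2;31;18;26m🬂[38;2;33;20;29m[48;2;31;18;26m🬂[38;2;33;20;29m[48;2;31;18;26m🬂[38;2;33;20;29m[48;2;31;18;26m🬂[38;2;33;20;29m[48;2;31;18;26m🬂[38;2;33;20;29m[48;2;31;18;26m🬂[0m
[38;2;30;17;25m[48;2;28;16;23m🬂[38;2;30;17;25m[48;2;28;16;23m🬂[38;2;30;17;25m[48;2;28;16;23m🬂[38;2;30;17;25m[48;2;28;16;23m🬂[38;2;29;16;24m[48;2;55;55;69m🬝[38;2;29;16;24m[48;2;67;67;85m🬎[38;2;29;16;24m[48;2;83;83;102m🬎[38;2;29;16;24m[48;2;60;60;76m🬎[38;2;30;17;25m[48;2;28;16;23m🬂[38;2;30;17;25m[48;2;28;16;23m🬂[38;2;30;17;25m[48;2;28;16;23m🬂[38;2;30;17;25m[48;2;28;16;23m🬂[0m
[38;2;26;14;21m[48;2;25;13;20m🬎[38;2;26;14;21m[48;2;25;13;20m🬎[38;2;26;14;21m[48;2;25;13;20m🬎[38;2;26;14;21m[48;2;55;55;69m🬆[38;2;50;50;63m[48;2;21;13;18m🬆[38;2;41;41;51m[48;2;25;13;20m🬀[38;2;26;14;21m[48;2;25;13;20m🬎[38;2;70;70;88m[48;2;25;13;20m🬂[38;2;32;26;35m[48;2;66;66;83m🬑[38;2;37;37;46m[48;2;26;14;21m🬏[38;2;26;14;21m[48;2;25;13;20m🬎[38;2;26;14;21m[48;2;25;13;20m🬎[0m
[38;2;24;12;17m[48;2;23;11;16m🬎[38;2;24;12;17m[48;2;23;11;16m🬎[38;2;24;12;17m[48;2;23;11;16m🬎[38;2;35;35;44m[48;2;67;67;85m▐[38;2;24;12;17m[48;2;23;11;16m🬎[38;2;24;12;17m[48;2;23;11;16m🬎[38;2;24;12;17m[48;2;23;11;16m🬎[38;2;24;12;17m[48;2;23;11;16m🬎[38;2;58;58;72m[48;2;24;12;17m▐[38;2;53;53;67m[48;2;24;12;17m▌[38;2;24;12;17m[48;2;23;11;16m🬎[38;2;24;12;17m[48;2;23;11;16m🬎[0m
[38;2;21;10;14m[48;2;20;9;13m🬎[38;2;21;10;14m[48;2;20;9;13m🬎[38;2;21;10;14m[48;2;20;9;13m🬎[38;2;70;70;88m[48;2;20;9;13m🬊[38;2;26;22;29m[48;2;69;69;87m🬊[38;2;19;10;14m[48;2;53;53;66m🬎[38;2;21;10;14m[48;2;48;48;60m🬎[38;2;18;10;15m[48;2;55;55;69m🬆[38;2;57;57;71m[48;2;20;9;13m🬝[38;2;42;42;53m[48;2;20;9;13m🬀[38;2;21;10;14m[48;2;20;9;13m🬎[38;2;21;10;14m[48;2;20;9;13m🬎[0m
[38;2;19;8;12m[48;2;18;7;10m🬂[38;2;19;8;12m[48;2;18;7;10m🬂[38;2;19;8;12m[48;2;18;7;10m🬂[38;2;19;8;12m[48;2;18;7;10m🬂[38;2;75;75;94m[48;2;18;7;10m🬁[38;2;83;83;103m[48;2;18;7;10m🬂[38;2;72;72;91m[48;2;18;7;10m🬂[38;2;64;64;81m[48;2;18;7;10m🬂[38;2;19;8;12m[48;2;18;7;10m🬂[38;2;19;8;12m[48;2;18;7;10m🬂[38;2;19;8;12m[48;2;18;7;10m🬂[38;2;19;8;12m[48;2;18;7;10m🬂[0m
</frame>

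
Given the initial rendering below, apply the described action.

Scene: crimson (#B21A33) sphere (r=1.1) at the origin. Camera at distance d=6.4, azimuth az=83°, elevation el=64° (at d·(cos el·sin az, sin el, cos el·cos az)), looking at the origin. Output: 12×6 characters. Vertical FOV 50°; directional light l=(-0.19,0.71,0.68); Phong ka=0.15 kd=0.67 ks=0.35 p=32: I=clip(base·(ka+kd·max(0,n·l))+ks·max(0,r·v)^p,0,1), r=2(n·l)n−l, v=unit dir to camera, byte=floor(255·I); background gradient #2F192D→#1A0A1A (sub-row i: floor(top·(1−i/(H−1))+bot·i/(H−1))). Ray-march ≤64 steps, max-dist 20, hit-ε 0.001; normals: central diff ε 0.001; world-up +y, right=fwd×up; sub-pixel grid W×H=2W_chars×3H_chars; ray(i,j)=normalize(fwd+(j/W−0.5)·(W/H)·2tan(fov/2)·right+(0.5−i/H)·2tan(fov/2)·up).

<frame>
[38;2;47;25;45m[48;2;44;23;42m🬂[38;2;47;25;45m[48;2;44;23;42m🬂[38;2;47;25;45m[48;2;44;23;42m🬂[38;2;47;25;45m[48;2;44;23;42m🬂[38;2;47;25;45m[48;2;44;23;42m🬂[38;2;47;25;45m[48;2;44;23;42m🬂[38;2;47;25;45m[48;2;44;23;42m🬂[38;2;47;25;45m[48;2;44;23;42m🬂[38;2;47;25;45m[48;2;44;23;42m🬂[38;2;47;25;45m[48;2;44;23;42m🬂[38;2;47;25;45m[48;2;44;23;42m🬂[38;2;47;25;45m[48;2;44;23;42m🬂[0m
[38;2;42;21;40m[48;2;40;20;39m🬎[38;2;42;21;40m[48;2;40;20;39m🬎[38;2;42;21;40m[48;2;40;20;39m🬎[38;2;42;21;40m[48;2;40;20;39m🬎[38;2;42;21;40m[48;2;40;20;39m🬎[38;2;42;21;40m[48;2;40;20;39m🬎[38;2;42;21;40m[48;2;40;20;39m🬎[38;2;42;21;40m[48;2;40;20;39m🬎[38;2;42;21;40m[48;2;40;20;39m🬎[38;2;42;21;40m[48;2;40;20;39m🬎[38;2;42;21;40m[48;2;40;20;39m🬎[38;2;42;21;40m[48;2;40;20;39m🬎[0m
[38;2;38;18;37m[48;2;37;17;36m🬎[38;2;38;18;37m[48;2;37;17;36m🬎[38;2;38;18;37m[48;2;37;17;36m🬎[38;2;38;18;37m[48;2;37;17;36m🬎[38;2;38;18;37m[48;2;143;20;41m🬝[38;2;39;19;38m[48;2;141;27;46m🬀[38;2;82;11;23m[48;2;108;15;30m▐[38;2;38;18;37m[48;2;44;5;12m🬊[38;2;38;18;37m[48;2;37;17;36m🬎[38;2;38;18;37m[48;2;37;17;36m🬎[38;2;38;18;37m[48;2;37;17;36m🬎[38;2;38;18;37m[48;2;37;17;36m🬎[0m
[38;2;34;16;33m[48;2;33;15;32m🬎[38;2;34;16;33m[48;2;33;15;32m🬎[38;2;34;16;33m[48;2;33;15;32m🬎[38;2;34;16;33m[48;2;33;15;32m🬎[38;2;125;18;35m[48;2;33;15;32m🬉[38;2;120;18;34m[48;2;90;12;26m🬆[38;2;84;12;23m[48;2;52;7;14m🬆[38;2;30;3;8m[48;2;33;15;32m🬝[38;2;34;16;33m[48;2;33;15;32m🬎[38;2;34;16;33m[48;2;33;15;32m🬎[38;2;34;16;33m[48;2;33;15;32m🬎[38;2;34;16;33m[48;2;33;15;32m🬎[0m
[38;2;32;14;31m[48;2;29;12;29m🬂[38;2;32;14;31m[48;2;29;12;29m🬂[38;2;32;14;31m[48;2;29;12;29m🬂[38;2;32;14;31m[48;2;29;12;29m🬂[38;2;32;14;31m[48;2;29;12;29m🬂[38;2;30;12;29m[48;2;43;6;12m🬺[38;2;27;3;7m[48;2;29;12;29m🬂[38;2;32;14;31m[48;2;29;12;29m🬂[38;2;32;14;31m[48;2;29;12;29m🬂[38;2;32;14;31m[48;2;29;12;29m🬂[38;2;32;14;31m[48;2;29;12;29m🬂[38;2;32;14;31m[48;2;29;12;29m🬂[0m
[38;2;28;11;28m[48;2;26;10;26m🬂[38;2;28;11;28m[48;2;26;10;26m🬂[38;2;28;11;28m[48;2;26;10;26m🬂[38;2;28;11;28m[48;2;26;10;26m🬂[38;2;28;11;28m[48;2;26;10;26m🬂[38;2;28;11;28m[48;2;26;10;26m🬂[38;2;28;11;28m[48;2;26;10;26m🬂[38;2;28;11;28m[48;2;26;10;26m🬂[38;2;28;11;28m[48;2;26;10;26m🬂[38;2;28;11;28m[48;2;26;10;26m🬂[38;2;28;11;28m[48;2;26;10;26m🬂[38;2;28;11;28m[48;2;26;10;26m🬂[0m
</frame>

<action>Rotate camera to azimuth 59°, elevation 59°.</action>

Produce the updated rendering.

<frame>
[38;2;47;25;45m[48;2;44;23;42m🬂[38;2;47;25;45m[48;2;44;23;42m🬂[38;2;47;25;45m[48;2;44;23;42m🬂[38;2;47;25;45m[48;2;44;23;42m🬂[38;2;47;25;45m[48;2;44;23;42m🬂[38;2;47;25;45m[48;2;44;23;42m🬂[38;2;47;25;45m[48;2;44;23;42m🬂[38;2;47;25;45m[48;2;44;23;42m🬂[38;2;47;25;45m[48;2;44;23;42m🬂[38;2;47;25;45m[48;2;44;23;42m🬂[38;2;47;25;45m[48;2;44;23;42m🬂[38;2;47;25;45m[48;2;44;23;42m🬂[0m
[38;2;42;21;40m[48;2;40;20;39m🬎[38;2;42;21;40m[48;2;40;20;39m🬎[38;2;42;21;40m[48;2;40;20;39m🬎[38;2;42;21;40m[48;2;40;20;39m🬎[38;2;42;21;40m[48;2;40;20;39m🬎[38;2;42;21;40m[48;2;40;20;39m🬎[38;2;42;21;40m[48;2;40;20;39m🬎[38;2;42;21;40m[48;2;40;20;39m🬎[38;2;42;21;40m[48;2;40;20;39m🬎[38;2;42;21;40m[48;2;40;20;39m🬎[38;2;42;21;40m[48;2;40;20;39m🬎[38;2;42;21;40m[48;2;40;20;39m🬎[0m
[38;2;38;18;37m[48;2;37;17;36m🬎[38;2;38;18;37m[48;2;37;17;36m🬎[38;2;38;18;37m[48;2;37;17;36m🬎[38;2;38;18;37m[48;2;37;17;36m🬎[38;2;38;18;37m[48;2;141;20;40m🬝[38;2;39;19;38m[48;2;132;21;39m🬀[38;2;75;10;21m[48;2;102;14;29m🬉[38;2;43;16;32m[48;2;38;5;10m🬙[38;2;38;18;37m[48;2;37;17;36m🬎[38;2;38;18;37m[48;2;37;17;36m🬎[38;2;38;18;37m[48;2;37;17;36m🬎[38;2;38;18;37m[48;2;37;17;36m🬎[0m
[38;2;34;16;33m[48;2;33;15;32m🬎[38;2;34;16;33m[48;2;33;15;32m🬎[38;2;34;16;33m[48;2;33;15;32m🬎[38;2;34;16;33m[48;2;33;15;32m🬎[38;2;134;19;38m[48;2;33;15;32m🬉[38;2;147;32;51m[48;2;116;16;33m🬂[38;2;96;13;27m[48;2;69;9;19m🬕[38;2;51;7;14m[48;2;27;6;13m🬄[38;2;34;16;33m[48;2;33;15;32m🬎[38;2;34;16;33m[48;2;33;15;32m🬎[38;2;34;16;33m[48;2;33;15;32m🬎[38;2;34;16;33m[48;2;33;15;32m🬎[0m
[38;2;32;14;31m[48;2;29;12;29m🬂[38;2;32;14;31m[48;2;29;12;29m🬂[38;2;32;14;31m[48;2;29;12;29m🬂[38;2;32;14;31m[48;2;29;12;29m🬂[38;2;32;14;31m[48;2;29;12;29m🬂[38;2;69;10;20m[48;2;30;12;29m🬁[38;2;55;8;15m[48;2;28;10;25m🬀[38;2;32;14;31m[48;2;29;12;29m🬂[38;2;32;14;31m[48;2;29;12;29m🬂[38;2;32;14;31m[48;2;29;12;29m🬂[38;2;32;14;31m[48;2;29;12;29m🬂[38;2;32;14;31m[48;2;29;12;29m🬂[0m
[38;2;28;11;28m[48;2;26;10;26m🬂[38;2;28;11;28m[48;2;26;10;26m🬂[38;2;28;11;28m[48;2;26;10;26m🬂[38;2;28;11;28m[48;2;26;10;26m🬂[38;2;28;11;28m[48;2;26;10;26m🬂[38;2;28;11;28m[48;2;26;10;26m🬂[38;2;28;11;28m[48;2;26;10;26m🬂[38;2;28;11;28m[48;2;26;10;26m🬂[38;2;28;11;28m[48;2;26;10;26m🬂[38;2;28;11;28m[48;2;26;10;26m🬂[38;2;28;11;28m[48;2;26;10;26m🬂[38;2;28;11;28m[48;2;26;10;26m🬂[0m
</frame>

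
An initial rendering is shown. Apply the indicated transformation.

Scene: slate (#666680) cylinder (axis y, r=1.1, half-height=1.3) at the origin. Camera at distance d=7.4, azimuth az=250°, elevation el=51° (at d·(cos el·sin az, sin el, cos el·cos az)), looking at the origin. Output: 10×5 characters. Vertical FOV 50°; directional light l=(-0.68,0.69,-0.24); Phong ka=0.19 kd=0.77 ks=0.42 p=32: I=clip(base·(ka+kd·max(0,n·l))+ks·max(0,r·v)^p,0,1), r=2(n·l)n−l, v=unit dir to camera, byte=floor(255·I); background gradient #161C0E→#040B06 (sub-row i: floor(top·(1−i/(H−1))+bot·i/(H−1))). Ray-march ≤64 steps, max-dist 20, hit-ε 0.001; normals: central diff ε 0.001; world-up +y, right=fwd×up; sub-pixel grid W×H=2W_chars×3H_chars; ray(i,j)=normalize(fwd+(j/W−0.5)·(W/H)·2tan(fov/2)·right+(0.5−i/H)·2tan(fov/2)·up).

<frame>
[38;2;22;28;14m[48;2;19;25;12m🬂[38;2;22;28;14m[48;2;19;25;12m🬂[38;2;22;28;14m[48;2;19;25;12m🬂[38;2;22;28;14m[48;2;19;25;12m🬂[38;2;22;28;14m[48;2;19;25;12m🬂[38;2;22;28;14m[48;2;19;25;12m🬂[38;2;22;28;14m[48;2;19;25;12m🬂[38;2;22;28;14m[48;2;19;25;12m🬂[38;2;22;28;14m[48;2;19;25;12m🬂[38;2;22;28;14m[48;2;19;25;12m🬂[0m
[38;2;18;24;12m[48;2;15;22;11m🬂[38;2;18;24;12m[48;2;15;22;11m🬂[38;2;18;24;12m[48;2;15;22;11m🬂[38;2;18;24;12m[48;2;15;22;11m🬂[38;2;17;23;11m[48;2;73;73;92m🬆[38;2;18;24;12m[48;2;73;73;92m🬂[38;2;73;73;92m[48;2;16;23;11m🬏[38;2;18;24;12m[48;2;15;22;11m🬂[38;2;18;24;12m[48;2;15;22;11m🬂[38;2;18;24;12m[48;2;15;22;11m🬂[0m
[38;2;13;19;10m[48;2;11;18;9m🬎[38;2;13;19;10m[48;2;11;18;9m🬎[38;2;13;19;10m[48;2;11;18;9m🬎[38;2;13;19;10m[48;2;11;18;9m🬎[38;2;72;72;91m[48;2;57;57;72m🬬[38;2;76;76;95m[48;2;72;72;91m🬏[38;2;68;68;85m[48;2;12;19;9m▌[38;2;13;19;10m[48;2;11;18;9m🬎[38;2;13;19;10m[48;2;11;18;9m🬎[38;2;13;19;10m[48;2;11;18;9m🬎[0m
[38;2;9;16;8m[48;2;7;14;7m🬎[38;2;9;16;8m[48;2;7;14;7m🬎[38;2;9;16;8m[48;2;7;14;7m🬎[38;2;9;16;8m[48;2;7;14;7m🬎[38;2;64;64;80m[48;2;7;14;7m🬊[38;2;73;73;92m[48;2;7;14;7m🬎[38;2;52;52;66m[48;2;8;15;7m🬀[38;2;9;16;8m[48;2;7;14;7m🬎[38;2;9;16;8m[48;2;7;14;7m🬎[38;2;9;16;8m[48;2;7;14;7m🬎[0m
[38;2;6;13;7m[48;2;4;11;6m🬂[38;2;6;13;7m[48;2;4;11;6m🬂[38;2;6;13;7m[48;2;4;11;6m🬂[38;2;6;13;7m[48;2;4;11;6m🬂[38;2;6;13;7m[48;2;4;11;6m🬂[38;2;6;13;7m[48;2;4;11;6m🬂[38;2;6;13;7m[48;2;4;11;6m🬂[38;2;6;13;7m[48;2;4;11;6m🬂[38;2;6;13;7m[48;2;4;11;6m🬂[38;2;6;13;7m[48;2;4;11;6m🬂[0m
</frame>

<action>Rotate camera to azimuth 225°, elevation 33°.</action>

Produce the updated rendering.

<frame>
[38;2;22;28;14m[48;2;19;25;12m🬂[38;2;22;28;14m[48;2;19;25;12m🬂[38;2;22;28;14m[48;2;19;25;12m🬂[38;2;22;28;14m[48;2;19;25;12m🬂[38;2;22;28;14m[48;2;19;25;12m🬂[38;2;22;28;14m[48;2;19;25;12m🬂[38;2;22;28;14m[48;2;19;25;12m🬂[38;2;22;28;14m[48;2;19;25;12m🬂[38;2;22;28;14m[48;2;19;25;12m🬂[38;2;22;28;14m[48;2;19;25;12m🬂[0m
[38;2;18;24;12m[48;2;15;22;11m🬂[38;2;18;24;12m[48;2;15;22;11m🬂[38;2;18;24;12m[48;2;15;22;11m🬂[38;2;18;24;12m[48;2;15;22;11m🬂[38;2;17;23;11m[48;2;73;73;92m🬎[38;2;73;73;92m[48;2;17;23;11m🬱[38;2;73;73;92m[48;2;16;23;11m🬏[38;2;18;24;12m[48;2;15;22;11m🬂[38;2;18;24;12m[48;2;15;22;11m🬂[38;2;18;24;12m[48;2;15;22;11m🬂[0m
[38;2;13;19;10m[48;2;11;18;9m🬎[38;2;13;19;10m[48;2;11;18;9m🬎[38;2;13;19;10m[48;2;11;18;9m🬎[38;2;13;19;10m[48;2;11;18;9m🬎[38;2;63;63;79m[48;2;36;36;46m▐[38;2;70;70;88m[48;2;74;74;93m🬓[38;2;72;72;90m[48;2;12;19;9m▌[38;2;13;19;10m[48;2;11;18;9m🬎[38;2;13;19;10m[48;2;11;18;9m🬎[38;2;13;19;10m[48;2;11;18;9m🬎[0m
[38;2;9;16;8m[48;2;7;14;7m🬎[38;2;9;16;8m[48;2;7;14;7m🬎[38;2;9;16;8m[48;2;7;14;7m🬎[38;2;9;16;8m[48;2;7;14;7m🬎[38;2;56;56;71m[48;2;21;23;26m▐[38;2;70;70;88m[48;2;75;75;95m▌[38;2;68;68;85m[48;2;8;15;7m🬄[38;2;9;16;8m[48;2;7;14;7m🬎[38;2;9;16;8m[48;2;7;14;7m🬎[38;2;9;16;8m[48;2;7;14;7m🬎[0m
[38;2;6;13;7m[48;2;4;11;6m🬂[38;2;6;13;7m[48;2;4;11;6m🬂[38;2;6;13;7m[48;2;4;11;6m🬂[38;2;6;13;7m[48;2;4;11;6m🬂[38;2;6;13;7m[48;2;4;11;6m🬂[38;2;6;13;7m[48;2;4;11;6m🬂[38;2;6;13;7m[48;2;4;11;6m🬂[38;2;6;13;7m[48;2;4;11;6m🬂[38;2;6;13;7m[48;2;4;11;6m🬂[38;2;6;13;7m[48;2;4;11;6m🬂[0m
</frame>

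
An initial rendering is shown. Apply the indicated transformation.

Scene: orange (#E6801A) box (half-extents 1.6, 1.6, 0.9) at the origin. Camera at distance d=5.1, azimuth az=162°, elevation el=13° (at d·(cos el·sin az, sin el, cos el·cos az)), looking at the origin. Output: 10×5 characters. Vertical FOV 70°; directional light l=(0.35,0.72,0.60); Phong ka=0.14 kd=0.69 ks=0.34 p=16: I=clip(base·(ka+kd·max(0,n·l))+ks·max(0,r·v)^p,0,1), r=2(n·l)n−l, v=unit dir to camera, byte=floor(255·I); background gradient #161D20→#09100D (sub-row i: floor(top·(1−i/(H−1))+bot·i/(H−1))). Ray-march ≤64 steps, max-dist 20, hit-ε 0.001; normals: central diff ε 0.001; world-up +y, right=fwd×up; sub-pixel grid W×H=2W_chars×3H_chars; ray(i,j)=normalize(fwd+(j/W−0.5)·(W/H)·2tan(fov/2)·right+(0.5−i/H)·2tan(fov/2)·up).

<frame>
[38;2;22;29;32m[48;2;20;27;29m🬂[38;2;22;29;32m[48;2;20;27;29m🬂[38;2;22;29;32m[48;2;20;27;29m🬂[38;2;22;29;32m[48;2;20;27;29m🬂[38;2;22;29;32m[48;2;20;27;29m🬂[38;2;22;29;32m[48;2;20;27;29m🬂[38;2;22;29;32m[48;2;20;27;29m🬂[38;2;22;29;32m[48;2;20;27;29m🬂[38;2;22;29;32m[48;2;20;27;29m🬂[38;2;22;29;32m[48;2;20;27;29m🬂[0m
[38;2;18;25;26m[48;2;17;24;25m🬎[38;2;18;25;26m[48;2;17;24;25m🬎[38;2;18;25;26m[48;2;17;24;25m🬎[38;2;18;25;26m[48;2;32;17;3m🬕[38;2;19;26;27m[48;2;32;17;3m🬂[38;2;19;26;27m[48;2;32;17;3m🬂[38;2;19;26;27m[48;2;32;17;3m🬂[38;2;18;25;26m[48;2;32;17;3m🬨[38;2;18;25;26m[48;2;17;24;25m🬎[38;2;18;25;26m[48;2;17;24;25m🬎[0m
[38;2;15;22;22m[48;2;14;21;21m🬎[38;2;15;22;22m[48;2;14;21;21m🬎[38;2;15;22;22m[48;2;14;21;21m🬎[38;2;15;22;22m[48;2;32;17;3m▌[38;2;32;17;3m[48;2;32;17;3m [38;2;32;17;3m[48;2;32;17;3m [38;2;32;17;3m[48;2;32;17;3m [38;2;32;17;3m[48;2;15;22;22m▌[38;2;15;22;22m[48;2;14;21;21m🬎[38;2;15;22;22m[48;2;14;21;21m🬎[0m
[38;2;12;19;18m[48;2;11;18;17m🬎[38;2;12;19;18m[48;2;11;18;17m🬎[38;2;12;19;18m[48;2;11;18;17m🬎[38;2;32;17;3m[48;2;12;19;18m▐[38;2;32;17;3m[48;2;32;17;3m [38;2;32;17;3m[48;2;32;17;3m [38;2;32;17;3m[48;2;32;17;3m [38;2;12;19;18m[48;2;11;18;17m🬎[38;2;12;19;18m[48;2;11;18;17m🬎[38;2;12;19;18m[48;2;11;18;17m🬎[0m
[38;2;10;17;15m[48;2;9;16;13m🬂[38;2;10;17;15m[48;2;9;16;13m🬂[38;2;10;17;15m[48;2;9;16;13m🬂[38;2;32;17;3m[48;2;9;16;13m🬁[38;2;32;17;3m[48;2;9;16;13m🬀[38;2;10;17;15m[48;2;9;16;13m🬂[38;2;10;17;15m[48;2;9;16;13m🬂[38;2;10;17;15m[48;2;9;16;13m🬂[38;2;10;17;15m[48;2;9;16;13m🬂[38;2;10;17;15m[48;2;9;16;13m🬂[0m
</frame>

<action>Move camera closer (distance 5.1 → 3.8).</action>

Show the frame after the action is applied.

<frame>
[38;2;22;29;32m[48;2;20;27;29m🬂[38;2;22;29;32m[48;2;20;27;29m🬂[38;2;21;28;31m[48;2;32;17;3m🬎[38;2;21;28;31m[48;2;32;17;3m🬎[38;2;21;28;31m[48;2;32;17;3m🬎[38;2;21;28;31m[48;2;32;17;3m🬎[38;2;21;28;30m[48;2;32;17;3m🬬[38;2;22;29;32m[48;2;20;27;29m🬂[38;2;22;29;32m[48;2;20;27;29m🬂[38;2;22;29;32m[48;2;20;27;29m🬂[0m
[38;2;18;25;26m[48;2;17;24;25m🬎[38;2;18;25;26m[48;2;17;24;25m🬎[38;2;32;17;3m[48;2;17;24;25m🬨[38;2;32;17;3m[48;2;32;17;3m [38;2;32;17;3m[48;2;32;17;3m [38;2;32;17;3m[48;2;32;17;3m [38;2;32;17;3m[48;2;32;17;3m [38;2;32;17;3m[48;2;32;17;3m [38;2;32;17;3m[48;2;17;24;25m🬄[38;2;18;25;26m[48;2;17;24;25m🬎[0m
[38;2;15;22;22m[48;2;14;21;21m🬎[38;2;15;22;22m[48;2;14;21;21m🬎[38;2;15;22;22m[48;2;32;17;3m▌[38;2;32;17;3m[48;2;32;17;3m [38;2;32;17;3m[48;2;32;17;3m [38;2;32;17;3m[48;2;32;17;3m [38;2;32;17;3m[48;2;32;17;3m [38;2;32;17;3m[48;2;32;17;3m [38;2;15;22;22m[48;2;14;21;21m🬎[38;2;15;22;22m[48;2;14;21;21m🬎[0m
[38;2;12;19;18m[48;2;11;18;17m🬎[38;2;12;19;18m[48;2;11;18;17m🬎[38;2;32;17;3m[48;2;12;19;18m▐[38;2;32;17;3m[48;2;32;17;3m [38;2;32;17;3m[48;2;32;17;3m [38;2;32;17;3m[48;2;32;17;3m [38;2;32;17;3m[48;2;32;17;3m [38;2;32;17;3m[48;2;32;17;3m [38;2;12;19;18m[48;2;11;18;17m🬎[38;2;12;19;18m[48;2;11;18;17m🬎[0m
[38;2;10;17;15m[48;2;9;16;13m🬂[38;2;10;17;15m[48;2;9;16;13m🬂[38;2;10;17;15m[48;2;9;16;13m🬂[38;2;32;17;3m[48;2;32;17;3m [38;2;32;17;3m[48;2;9;16;13m🬎[38;2;32;17;3m[48;2;9;16;13m🬎[38;2;32;17;3m[48;2;9;16;13m🬂[38;2;32;17;3m[48;2;9;16;13m🬂[38;2;10;17;15m[48;2;9;16;13m🬂[38;2;10;17;15m[48;2;9;16;13m🬂[0m
</frame>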